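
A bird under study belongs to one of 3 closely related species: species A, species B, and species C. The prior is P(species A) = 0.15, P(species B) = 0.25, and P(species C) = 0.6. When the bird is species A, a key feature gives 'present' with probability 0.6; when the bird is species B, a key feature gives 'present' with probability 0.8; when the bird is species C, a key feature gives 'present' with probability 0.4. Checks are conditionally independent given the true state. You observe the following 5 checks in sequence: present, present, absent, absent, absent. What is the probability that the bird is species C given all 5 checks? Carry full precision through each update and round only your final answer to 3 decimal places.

After 'present': normaliser = 0.6·0.1500 + 0.8·0.2500 + 0.4·0.6000; P(species A) ≈ 0.1698, P(species B) ≈ 0.3774, P(species C) ≈ 0.4528
After 'present': normaliser = 0.6·0.1698 + 0.8·0.3774 + 0.4·0.4528; P(species A) ≈ 0.1742, P(species B) ≈ 0.5161, P(species C) ≈ 0.3097
After 'absent': normaliser = 0.4·0.1742 + 0.2·0.5161 + 0.6·0.3097; P(species A) ≈ 0.1942, P(species B) ≈ 0.2878, P(species C) ≈ 0.5180
After 'absent': normaliser = 0.4·0.1942 + 0.2·0.2878 + 0.6·0.5180; P(species A) ≈ 0.1742, P(species B) ≈ 0.1290, P(species C) ≈ 0.6968
After 'absent': normaliser = 0.4·0.1742 + 0.2·0.1290 + 0.6·0.6968; P(species A) ≈ 0.1357, P(species B) ≈ 0.0503, P(species C) ≈ 0.8141

0.814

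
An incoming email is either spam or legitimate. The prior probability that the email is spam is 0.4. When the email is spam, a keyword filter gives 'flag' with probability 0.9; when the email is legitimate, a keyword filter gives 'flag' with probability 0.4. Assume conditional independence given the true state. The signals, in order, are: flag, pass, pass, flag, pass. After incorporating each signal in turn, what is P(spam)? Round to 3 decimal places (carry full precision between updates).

After 'flag': P(spam) = 0.9·0.4000 / (0.9·0.4000 + 0.4·0.6000) ≈ 0.6000
After 'pass': P(spam) = 0.1·0.6000 / (0.1·0.6000 + 0.6·0.4000) ≈ 0.2000
After 'pass': P(spam) = 0.1·0.2000 / (0.1·0.2000 + 0.6·0.8000) ≈ 0.0400
After 'flag': P(spam) = 0.9·0.0400 / (0.9·0.0400 + 0.4·0.9600) ≈ 0.0857
After 'pass': P(spam) = 0.1·0.0857 / (0.1·0.0857 + 0.6·0.9143) ≈ 0.0154

0.015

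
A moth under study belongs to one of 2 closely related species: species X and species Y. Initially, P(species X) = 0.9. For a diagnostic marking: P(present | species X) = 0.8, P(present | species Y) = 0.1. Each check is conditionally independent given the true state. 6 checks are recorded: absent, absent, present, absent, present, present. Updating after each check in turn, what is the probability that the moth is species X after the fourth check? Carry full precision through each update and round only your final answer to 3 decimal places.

After 'absent': P(species X) = 0.2·0.9000 / (0.2·0.9000 + 0.9·0.1000) ≈ 0.6667
After 'absent': P(species X) = 0.2·0.6667 / (0.2·0.6667 + 0.9·0.3333) ≈ 0.3077
After 'present': P(species X) = 0.8·0.3077 / (0.8·0.3077 + 0.1·0.6923) ≈ 0.7805
After 'absent': P(species X) = 0.2·0.7805 / (0.2·0.7805 + 0.9·0.2195) ≈ 0.4414

0.441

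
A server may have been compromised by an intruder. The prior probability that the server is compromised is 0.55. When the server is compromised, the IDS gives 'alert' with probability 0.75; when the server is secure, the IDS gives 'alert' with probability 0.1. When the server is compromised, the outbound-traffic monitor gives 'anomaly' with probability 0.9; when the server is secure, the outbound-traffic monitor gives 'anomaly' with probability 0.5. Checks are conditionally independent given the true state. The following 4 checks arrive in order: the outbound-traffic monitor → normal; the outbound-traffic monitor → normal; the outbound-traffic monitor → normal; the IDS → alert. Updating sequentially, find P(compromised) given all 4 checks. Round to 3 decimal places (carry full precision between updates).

After the outbound-traffic monitor='normal': P(compromised) = 0.1·0.5500 / (0.1·0.5500 + 0.5·0.4500) ≈ 0.1964
After the outbound-traffic monitor='normal': P(compromised) = 0.1·0.1964 / (0.1·0.1964 + 0.5·0.8036) ≈ 0.0466
After the outbound-traffic monitor='normal': P(compromised) = 0.1·0.0466 / (0.1·0.0466 + 0.5·0.9534) ≈ 0.0097
After the IDS='alert': P(compromised) = 0.75·0.0097 / (0.75·0.0097 + 0.1·0.9903) ≈ 0.0683

0.068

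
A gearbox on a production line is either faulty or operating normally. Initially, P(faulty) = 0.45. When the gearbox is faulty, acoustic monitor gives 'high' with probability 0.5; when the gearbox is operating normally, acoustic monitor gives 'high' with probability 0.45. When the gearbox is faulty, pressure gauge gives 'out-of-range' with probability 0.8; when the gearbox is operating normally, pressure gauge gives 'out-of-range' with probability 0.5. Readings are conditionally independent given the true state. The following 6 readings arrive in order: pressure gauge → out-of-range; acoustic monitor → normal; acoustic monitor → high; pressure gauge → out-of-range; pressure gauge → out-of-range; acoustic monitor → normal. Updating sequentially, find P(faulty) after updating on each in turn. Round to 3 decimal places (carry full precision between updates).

After pressure gauge='out-of-range': P(faulty) = 0.8·0.4500 / (0.8·0.4500 + 0.5·0.5500) ≈ 0.5669
After acoustic monitor='normal': P(faulty) = 0.5·0.5669 / (0.5·0.5669 + 0.55·0.4331) ≈ 0.5434
After acoustic monitor='high': P(faulty) = 0.5·0.5434 / (0.5·0.5434 + 0.45·0.4566) ≈ 0.5694
After pressure gauge='out-of-range': P(faulty) = 0.8·0.5694 / (0.8·0.5694 + 0.5·0.4306) ≈ 0.6790
After pressure gauge='out-of-range': P(faulty) = 0.8·0.6790 / (0.8·0.6790 + 0.5·0.3210) ≈ 0.7720
After acoustic monitor='normal': P(faulty) = 0.5·0.7720 / (0.5·0.7720 + 0.55·0.2280) ≈ 0.7547

0.755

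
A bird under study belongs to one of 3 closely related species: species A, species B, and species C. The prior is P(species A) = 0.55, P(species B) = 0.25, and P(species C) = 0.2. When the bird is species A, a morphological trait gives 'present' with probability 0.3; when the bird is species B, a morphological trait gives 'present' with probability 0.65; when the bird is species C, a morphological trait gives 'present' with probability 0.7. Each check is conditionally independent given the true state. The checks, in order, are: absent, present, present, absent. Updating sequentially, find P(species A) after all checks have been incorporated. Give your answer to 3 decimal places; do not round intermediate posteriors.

Apply Bayes' rule sequentially, carrying P(species A) forward.
After 'absent': normaliser = 0.7·0.5500 + 0.35·0.2500 + 0.3·0.2000; P(species A) ≈ 0.7230, P(species B) ≈ 0.1643, P(species C) ≈ 0.1127
After 'present': normaliser = 0.3·0.7230 + 0.65·0.1643 + 0.7·0.1127; P(species A) ≈ 0.5388, P(species B) ≈ 0.2653, P(species C) ≈ 0.1959
After 'present': normaliser = 0.3·0.5388 + 0.65·0.2653 + 0.7·0.1959; P(species A) ≈ 0.3430, P(species B) ≈ 0.3660, P(species C) ≈ 0.2910
After 'absent': normaliser = 0.7·0.3430 + 0.35·0.3660 + 0.3·0.2910; P(species A) ≈ 0.5271, P(species B) ≈ 0.2812, P(species C) ≈ 0.1917

0.527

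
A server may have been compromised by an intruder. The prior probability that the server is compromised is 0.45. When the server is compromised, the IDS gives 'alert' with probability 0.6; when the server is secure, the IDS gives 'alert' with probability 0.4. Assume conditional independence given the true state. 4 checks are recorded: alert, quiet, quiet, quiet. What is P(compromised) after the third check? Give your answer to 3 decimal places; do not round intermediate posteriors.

Apply Bayes' rule sequentially, carrying P(compromised) forward.
After 'alert': P(compromised) = 0.6·0.4500 / (0.6·0.4500 + 0.4·0.5500) ≈ 0.5510
After 'quiet': P(compromised) = 0.4·0.5510 / (0.4·0.5510 + 0.6·0.4490) ≈ 0.4500
After 'quiet': P(compromised) = 0.4·0.4500 / (0.4·0.4500 + 0.6·0.5500) ≈ 0.3529

0.353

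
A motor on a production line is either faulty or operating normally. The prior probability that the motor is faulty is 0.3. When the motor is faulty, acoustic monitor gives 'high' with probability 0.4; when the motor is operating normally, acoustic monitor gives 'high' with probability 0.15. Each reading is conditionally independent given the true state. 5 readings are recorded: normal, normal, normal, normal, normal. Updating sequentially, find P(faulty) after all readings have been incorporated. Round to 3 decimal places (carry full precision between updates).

0.070

Apply Bayes' rule sequentially, carrying P(faulty) forward.
After 'normal': P(faulty) = 0.6·0.3000 / (0.6·0.3000 + 0.85·0.7000) ≈ 0.2323
After 'normal': P(faulty) = 0.6·0.2323 / (0.6·0.2323 + 0.85·0.7677) ≈ 0.1760
After 'normal': P(faulty) = 0.6·0.1760 / (0.6·0.1760 + 0.85·0.8240) ≈ 0.1310
After 'normal': P(faulty) = 0.6·0.1310 / (0.6·0.1310 + 0.85·0.8690) ≈ 0.0962
After 'normal': P(faulty) = 0.6·0.0962 / (0.6·0.0962 + 0.85·0.9038) ≈ 0.0699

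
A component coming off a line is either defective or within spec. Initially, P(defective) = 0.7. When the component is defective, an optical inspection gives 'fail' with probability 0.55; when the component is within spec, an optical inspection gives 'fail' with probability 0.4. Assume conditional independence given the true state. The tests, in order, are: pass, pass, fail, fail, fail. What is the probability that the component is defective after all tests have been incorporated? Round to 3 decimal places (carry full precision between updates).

0.773

Each posterior becomes the prior for the next update.
After 'pass': P(defective) = 0.45·0.7000 / (0.45·0.7000 + 0.6·0.3000) ≈ 0.6364
After 'pass': P(defective) = 0.45·0.6364 / (0.45·0.6364 + 0.6·0.3636) ≈ 0.5676
After 'fail': P(defective) = 0.55·0.5676 / (0.55·0.5676 + 0.4·0.4324) ≈ 0.6435
After 'fail': P(defective) = 0.55·0.6435 / (0.55·0.6435 + 0.4·0.3565) ≈ 0.7128
After 'fail': P(defective) = 0.55·0.7128 / (0.55·0.7128 + 0.4·0.2872) ≈ 0.7733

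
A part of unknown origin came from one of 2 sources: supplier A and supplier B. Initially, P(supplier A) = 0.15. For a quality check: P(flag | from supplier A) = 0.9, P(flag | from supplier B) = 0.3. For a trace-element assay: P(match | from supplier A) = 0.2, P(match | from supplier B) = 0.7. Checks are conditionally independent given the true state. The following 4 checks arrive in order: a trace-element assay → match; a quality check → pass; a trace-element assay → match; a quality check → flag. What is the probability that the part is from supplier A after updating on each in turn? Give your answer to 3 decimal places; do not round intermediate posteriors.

0.006

After a trace-element assay='match': P(supplier A) = 0.2·0.1500 / (0.2·0.1500 + 0.7·0.8500) ≈ 0.0480
After a quality check='pass': P(supplier A) = 0.1·0.0480 / (0.1·0.0480 + 0.7·0.9520) ≈ 0.0072
After a trace-element assay='match': P(supplier A) = 0.2·0.0072 / (0.2·0.0072 + 0.7·0.9928) ≈ 0.0021
After a quality check='flag': P(supplier A) = 0.9·0.0021 / (0.9·0.0021 + 0.3·0.9979) ≈ 0.0061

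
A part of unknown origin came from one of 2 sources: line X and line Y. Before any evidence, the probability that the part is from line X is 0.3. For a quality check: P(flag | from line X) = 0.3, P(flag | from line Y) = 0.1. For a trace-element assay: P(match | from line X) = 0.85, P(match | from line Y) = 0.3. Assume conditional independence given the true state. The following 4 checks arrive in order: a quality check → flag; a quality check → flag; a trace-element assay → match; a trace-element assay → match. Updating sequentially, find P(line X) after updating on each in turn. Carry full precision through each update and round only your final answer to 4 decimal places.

0.9687

After a quality check='flag': P(line X) = 0.3·0.3000 / (0.3·0.3000 + 0.1·0.7000) ≈ 0.5625
After a quality check='flag': P(line X) = 0.3·0.5625 / (0.3·0.5625 + 0.1·0.4375) ≈ 0.7941
After a trace-element assay='match': P(line X) = 0.85·0.7941 / (0.85·0.7941 + 0.3·0.2059) ≈ 0.9162
After a trace-element assay='match': P(line X) = 0.85·0.9162 / (0.85·0.9162 + 0.3·0.0838) ≈ 0.9687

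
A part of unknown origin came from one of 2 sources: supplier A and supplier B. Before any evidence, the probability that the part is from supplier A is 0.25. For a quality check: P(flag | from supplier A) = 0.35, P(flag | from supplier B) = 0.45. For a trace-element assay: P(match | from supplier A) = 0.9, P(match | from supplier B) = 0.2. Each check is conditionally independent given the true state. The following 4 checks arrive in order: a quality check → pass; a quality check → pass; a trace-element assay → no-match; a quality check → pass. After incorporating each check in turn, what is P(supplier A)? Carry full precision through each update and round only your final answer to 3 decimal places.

0.064

After a quality check='pass': P(supplier A) = 0.65·0.2500 / (0.65·0.2500 + 0.55·0.7500) ≈ 0.2826
After a quality check='pass': P(supplier A) = 0.65·0.2826 / (0.65·0.2826 + 0.55·0.7174) ≈ 0.3177
After a trace-element assay='no-match': P(supplier A) = 0.1·0.3177 / (0.1·0.3177 + 0.8·0.6823) ≈ 0.0550
After a quality check='pass': P(supplier A) = 0.65·0.0550 / (0.65·0.0550 + 0.55·0.9450) ≈ 0.0644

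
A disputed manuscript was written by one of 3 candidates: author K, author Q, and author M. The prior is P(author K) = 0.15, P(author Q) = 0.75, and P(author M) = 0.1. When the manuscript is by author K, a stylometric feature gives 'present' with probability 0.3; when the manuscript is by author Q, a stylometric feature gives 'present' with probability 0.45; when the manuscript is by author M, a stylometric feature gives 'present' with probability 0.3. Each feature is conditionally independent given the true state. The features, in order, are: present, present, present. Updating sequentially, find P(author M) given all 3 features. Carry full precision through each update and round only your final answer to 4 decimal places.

Apply Bayes' rule sequentially, carrying P(author M) forward.
After 'present': normaliser = 0.3·0.1500 + 0.45·0.7500 + 0.3·0.1000; P(author K) ≈ 0.1091, P(author Q) ≈ 0.8182, P(author M) ≈ 0.0727
After 'present': normaliser = 0.3·0.1091 + 0.45·0.8182 + 0.3·0.0727; P(author K) ≈ 0.0774, P(author Q) ≈ 0.8710, P(author M) ≈ 0.0516
After 'present': normaliser = 0.3·0.0774 + 0.45·0.8710 + 0.3·0.0516; P(author K) ≈ 0.0539, P(author Q) ≈ 0.9101, P(author M) ≈ 0.0360

0.0360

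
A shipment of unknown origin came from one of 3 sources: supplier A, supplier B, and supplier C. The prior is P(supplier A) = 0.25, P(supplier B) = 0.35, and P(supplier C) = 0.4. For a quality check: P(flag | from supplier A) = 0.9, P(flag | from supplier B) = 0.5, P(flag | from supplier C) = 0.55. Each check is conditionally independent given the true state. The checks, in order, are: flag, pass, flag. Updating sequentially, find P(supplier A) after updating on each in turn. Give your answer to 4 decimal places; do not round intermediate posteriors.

0.1710

After 'flag': normaliser = 0.9·0.2500 + 0.5·0.3500 + 0.55·0.4000; P(supplier A) ≈ 0.3629, P(supplier B) ≈ 0.2823, P(supplier C) ≈ 0.3548
After 'pass': normaliser = 0.1·0.3629 + 0.5·0.2823 + 0.45·0.3548; P(supplier A) ≈ 0.1077, P(supplier B) ≈ 0.4187, P(supplier C) ≈ 0.4737
After 'flag': normaliser = 0.9·0.1077 + 0.5·0.4187 + 0.55·0.4737; P(supplier A) ≈ 0.1710, P(supplier B) ≈ 0.3694, P(supplier C) ≈ 0.4597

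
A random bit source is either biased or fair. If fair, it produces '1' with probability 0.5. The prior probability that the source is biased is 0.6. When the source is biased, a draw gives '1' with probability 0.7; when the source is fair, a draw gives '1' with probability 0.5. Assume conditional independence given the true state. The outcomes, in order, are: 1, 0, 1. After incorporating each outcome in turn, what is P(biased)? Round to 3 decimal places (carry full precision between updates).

0.638

After '1': P(biased) = 0.7·0.6000 / (0.7·0.6000 + 0.5·0.4000) ≈ 0.6774
After '0': P(biased) = 0.3·0.6774 / (0.3·0.6774 + 0.5·0.3226) ≈ 0.5575
After '1': P(biased) = 0.7·0.5575 / (0.7·0.5575 + 0.5·0.4425) ≈ 0.6382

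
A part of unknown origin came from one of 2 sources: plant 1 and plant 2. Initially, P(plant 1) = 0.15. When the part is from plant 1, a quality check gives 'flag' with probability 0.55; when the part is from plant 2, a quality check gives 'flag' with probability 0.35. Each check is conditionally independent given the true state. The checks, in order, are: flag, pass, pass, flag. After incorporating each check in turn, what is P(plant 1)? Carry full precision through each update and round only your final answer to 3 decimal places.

0.173

After 'flag': P(plant 1) = 0.55·0.1500 / (0.55·0.1500 + 0.35·0.8500) ≈ 0.2171
After 'pass': P(plant 1) = 0.45·0.2171 / (0.45·0.2171 + 0.65·0.7829) ≈ 0.1611
After 'pass': P(plant 1) = 0.45·0.1611 / (0.45·0.1611 + 0.65·0.8389) ≈ 0.1173
After 'flag': P(plant 1) = 0.55·0.1173 / (0.55·0.1173 + 0.35·0.8827) ≈ 0.1728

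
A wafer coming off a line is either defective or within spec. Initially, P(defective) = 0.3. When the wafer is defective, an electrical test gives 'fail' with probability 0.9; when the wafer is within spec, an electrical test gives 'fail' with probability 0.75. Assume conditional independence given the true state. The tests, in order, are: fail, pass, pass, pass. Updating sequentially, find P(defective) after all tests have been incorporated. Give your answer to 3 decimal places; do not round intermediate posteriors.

0.032

After 'fail': P(defective) = 0.9·0.3000 / (0.9·0.3000 + 0.75·0.7000) ≈ 0.3396
After 'pass': P(defective) = 0.1·0.3396 / (0.1·0.3396 + 0.25·0.6604) ≈ 0.1706
After 'pass': P(defective) = 0.1·0.1706 / (0.1·0.1706 + 0.25·0.8294) ≈ 0.0760
After 'pass': P(defective) = 0.1·0.0760 / (0.1·0.0760 + 0.25·0.9240) ≈ 0.0319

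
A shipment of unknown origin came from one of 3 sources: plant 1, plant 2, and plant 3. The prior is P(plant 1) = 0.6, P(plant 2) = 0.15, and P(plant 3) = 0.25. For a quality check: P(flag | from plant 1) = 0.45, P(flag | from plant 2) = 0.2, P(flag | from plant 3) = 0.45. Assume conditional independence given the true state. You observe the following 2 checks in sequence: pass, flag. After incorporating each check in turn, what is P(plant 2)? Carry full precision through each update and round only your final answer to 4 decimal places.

After 'pass': normaliser = 0.55·0.6000 + 0.8·0.1500 + 0.55·0.2500; P(plant 1) ≈ 0.5617, P(plant 2) ≈ 0.2043, P(plant 3) ≈ 0.2340
After 'flag': normaliser = 0.45·0.5617 + 0.2·0.2043 + 0.45·0.2340; P(plant 1) ≈ 0.6336, P(plant 2) ≈ 0.1024, P(plant 3) ≈ 0.2640

0.1024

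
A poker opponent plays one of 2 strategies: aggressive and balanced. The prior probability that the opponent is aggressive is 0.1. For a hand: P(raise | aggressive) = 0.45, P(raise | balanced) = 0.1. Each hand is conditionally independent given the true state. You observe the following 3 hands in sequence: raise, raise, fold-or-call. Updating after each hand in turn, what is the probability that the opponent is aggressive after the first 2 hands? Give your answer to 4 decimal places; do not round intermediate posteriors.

0.6923

After 'raise': P(aggressive) = 0.45·0.1000 / (0.45·0.1000 + 0.1·0.9000) ≈ 0.3333
After 'raise': P(aggressive) = 0.45·0.3333 / (0.45·0.3333 + 0.1·0.6667) ≈ 0.6923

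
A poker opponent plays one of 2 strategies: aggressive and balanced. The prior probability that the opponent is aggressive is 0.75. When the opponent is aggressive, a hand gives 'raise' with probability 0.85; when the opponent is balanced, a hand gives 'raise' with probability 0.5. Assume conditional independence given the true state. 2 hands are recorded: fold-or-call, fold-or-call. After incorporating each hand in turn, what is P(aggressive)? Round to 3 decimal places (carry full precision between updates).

After 'fold-or-call': P(aggressive) = 0.15·0.7500 / (0.15·0.7500 + 0.5·0.2500) ≈ 0.4737
After 'fold-or-call': P(aggressive) = 0.15·0.4737 / (0.15·0.4737 + 0.5·0.5263) ≈ 0.2126

0.213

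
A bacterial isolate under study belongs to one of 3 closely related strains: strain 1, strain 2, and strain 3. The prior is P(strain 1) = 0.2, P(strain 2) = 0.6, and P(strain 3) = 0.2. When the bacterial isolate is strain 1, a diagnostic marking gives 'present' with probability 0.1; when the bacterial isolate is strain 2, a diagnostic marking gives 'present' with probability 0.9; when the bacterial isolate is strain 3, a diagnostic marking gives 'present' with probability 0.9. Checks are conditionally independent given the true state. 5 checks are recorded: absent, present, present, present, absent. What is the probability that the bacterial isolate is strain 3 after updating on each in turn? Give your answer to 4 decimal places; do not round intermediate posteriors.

Apply Bayes' rule sequentially, carrying P(strain 3) forward.
After 'absent': normaliser = 0.9·0.2000 + 0.1·0.6000 + 0.1·0.2000; P(strain 1) ≈ 0.6923, P(strain 2) ≈ 0.2308, P(strain 3) ≈ 0.0769
After 'present': normaliser = 0.1·0.6923 + 0.9·0.2308 + 0.9·0.0769; P(strain 1) ≈ 0.2000, P(strain 2) ≈ 0.6000, P(strain 3) ≈ 0.2000
After 'present': normaliser = 0.1·0.2000 + 0.9·0.6000 + 0.9·0.2000; P(strain 1) ≈ 0.0270, P(strain 2) ≈ 0.7297, P(strain 3) ≈ 0.2432
After 'present': normaliser = 0.1·0.0270 + 0.9·0.7297 + 0.9·0.2432; P(strain 1) ≈ 0.0031, P(strain 2) ≈ 0.7477, P(strain 3) ≈ 0.2492
After 'absent': normaliser = 0.9·0.0031 + 0.1·0.7477 + 0.1·0.2492; P(strain 1) ≈ 0.0270, P(strain 2) ≈ 0.7297, P(strain 3) ≈ 0.2432

0.2432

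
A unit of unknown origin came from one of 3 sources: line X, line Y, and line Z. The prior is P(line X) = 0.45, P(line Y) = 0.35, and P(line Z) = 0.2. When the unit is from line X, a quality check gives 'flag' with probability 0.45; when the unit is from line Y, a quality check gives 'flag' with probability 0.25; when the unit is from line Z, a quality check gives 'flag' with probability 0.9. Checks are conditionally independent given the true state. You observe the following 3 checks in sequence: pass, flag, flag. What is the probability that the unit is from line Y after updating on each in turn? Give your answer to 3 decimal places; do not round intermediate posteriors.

After 'pass': normaliser = 0.55·0.4500 + 0.75·0.3500 + 0.1·0.2000; P(line X) ≈ 0.4670, P(line Y) ≈ 0.4953, P(line Z) ≈ 0.0377
After 'flag': normaliser = 0.45·0.4670 + 0.25·0.4953 + 0.9·0.0377; P(line X) ≈ 0.5712, P(line Y) ≈ 0.3365, P(line Z) ≈ 0.0923
After 'flag': normaliser = 0.45·0.5712 + 0.25·0.3365 + 0.9·0.0923; P(line X) ≈ 0.6058, P(line Y) ≈ 0.1983, P(line Z) ≈ 0.1958

0.198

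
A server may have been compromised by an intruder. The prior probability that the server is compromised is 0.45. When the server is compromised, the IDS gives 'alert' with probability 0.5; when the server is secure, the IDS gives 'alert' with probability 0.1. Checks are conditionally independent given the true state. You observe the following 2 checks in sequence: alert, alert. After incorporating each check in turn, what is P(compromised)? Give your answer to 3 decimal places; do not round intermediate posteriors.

After 'alert': P(compromised) = 0.5·0.4500 / (0.5·0.4500 + 0.1·0.5500) ≈ 0.8036
After 'alert': P(compromised) = 0.5·0.8036 / (0.5·0.8036 + 0.1·0.1964) ≈ 0.9534

0.953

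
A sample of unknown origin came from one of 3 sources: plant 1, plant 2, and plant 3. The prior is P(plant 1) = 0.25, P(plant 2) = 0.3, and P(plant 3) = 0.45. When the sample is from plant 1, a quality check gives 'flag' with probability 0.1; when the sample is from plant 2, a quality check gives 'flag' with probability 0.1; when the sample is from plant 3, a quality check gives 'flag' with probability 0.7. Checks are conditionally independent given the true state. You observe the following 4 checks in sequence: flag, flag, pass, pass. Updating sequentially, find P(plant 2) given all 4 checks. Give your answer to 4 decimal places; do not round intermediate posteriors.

Apply Bayes' rule sequentially, carrying P(plant 2) forward.
After 'flag': normaliser = 0.1·0.2500 + 0.1·0.3000 + 0.7·0.4500; P(plant 1) ≈ 0.0676, P(plant 2) ≈ 0.0811, P(plant 3) ≈ 0.8514
After 'flag': normaliser = 0.1·0.0676 + 0.1·0.0811 + 0.7·0.8514; P(plant 1) ≈ 0.0111, P(plant 2) ≈ 0.0133, P(plant 3) ≈ 0.9757
After 'pass': normaliser = 0.9·0.0111 + 0.9·0.0133 + 0.3·0.9757; P(plant 1) ≈ 0.0316, P(plant 2) ≈ 0.0380, P(plant 3) ≈ 0.9304
After 'pass': normaliser = 0.9·0.0316 + 0.9·0.0380 + 0.3·0.9304; P(plant 1) ≈ 0.0833, P(plant 2) ≈ 0.1000, P(plant 3) ≈ 0.8167

0.1000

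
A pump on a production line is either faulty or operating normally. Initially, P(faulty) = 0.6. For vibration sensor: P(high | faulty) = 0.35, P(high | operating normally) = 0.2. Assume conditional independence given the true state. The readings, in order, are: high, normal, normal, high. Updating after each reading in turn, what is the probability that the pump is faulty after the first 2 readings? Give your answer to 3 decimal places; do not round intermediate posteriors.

After 'high': P(faulty) = 0.35·0.6000 / (0.35·0.6000 + 0.2·0.4000) ≈ 0.7241
After 'normal': P(faulty) = 0.65·0.7241 / (0.65·0.7241 + 0.8·0.2759) ≈ 0.6808

0.681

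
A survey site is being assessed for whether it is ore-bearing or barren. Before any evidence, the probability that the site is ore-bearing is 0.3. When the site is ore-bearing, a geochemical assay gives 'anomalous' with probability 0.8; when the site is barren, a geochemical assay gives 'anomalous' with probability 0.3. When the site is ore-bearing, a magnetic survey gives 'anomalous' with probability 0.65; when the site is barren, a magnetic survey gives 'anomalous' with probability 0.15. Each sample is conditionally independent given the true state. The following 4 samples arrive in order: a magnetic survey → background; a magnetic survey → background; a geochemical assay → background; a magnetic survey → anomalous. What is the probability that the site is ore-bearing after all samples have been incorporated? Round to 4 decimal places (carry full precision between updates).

After a magnetic survey='background': P(ore) = 0.35·0.3000 / (0.35·0.3000 + 0.85·0.7000) ≈ 0.1500
After a magnetic survey='background': P(ore) = 0.35·0.1500 / (0.35·0.1500 + 0.85·0.8500) ≈ 0.0677
After a geochemical assay='background': P(ore) = 0.2·0.0677 / (0.2·0.0677 + 0.7·0.9323) ≈ 0.0203
After a magnetic survey='anomalous': P(ore) = 0.65·0.0203 / (0.65·0.0203 + 0.15·0.9797) ≈ 0.0825

0.0825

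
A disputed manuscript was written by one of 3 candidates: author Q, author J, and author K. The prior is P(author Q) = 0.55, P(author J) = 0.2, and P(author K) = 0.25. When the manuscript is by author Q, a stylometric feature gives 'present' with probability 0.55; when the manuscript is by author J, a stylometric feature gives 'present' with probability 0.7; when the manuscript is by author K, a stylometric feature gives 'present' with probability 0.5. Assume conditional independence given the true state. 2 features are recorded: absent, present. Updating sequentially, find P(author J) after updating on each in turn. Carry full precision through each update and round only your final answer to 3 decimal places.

After 'absent': normaliser = 0.45·0.5500 + 0.3·0.2000 + 0.5·0.2500; P(author Q) ≈ 0.5723, P(author J) ≈ 0.1387, P(author K) ≈ 0.2890
After 'present': normaliser = 0.55·0.5723 + 0.7·0.1387 + 0.5·0.2890; P(author Q) ≈ 0.5657, P(author J) ≈ 0.1745, P(author K) ≈ 0.2597

0.175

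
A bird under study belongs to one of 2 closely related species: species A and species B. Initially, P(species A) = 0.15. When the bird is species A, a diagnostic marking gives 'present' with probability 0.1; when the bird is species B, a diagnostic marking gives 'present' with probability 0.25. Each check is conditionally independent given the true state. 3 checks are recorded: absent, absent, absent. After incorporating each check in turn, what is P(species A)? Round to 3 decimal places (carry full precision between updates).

After 'absent': P(species A) = 0.9·0.1500 / (0.9·0.1500 + 0.75·0.8500) ≈ 0.1748
After 'absent': P(species A) = 0.9·0.1748 / (0.9·0.1748 + 0.75·0.8252) ≈ 0.2026
After 'absent': P(species A) = 0.9·0.2026 / (0.9·0.2026 + 0.75·0.7974) ≈ 0.2337

0.234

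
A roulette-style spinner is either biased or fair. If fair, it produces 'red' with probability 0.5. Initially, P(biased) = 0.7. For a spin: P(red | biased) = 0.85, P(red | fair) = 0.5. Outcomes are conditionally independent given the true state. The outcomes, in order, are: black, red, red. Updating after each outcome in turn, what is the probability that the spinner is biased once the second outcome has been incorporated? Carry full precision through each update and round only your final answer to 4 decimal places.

After 'black': P(biased) = 0.15·0.7000 / (0.15·0.7000 + 0.5·0.3000) ≈ 0.4118
After 'red': P(biased) = 0.85·0.4118 / (0.85·0.4118 + 0.5·0.5882) ≈ 0.5434

0.5434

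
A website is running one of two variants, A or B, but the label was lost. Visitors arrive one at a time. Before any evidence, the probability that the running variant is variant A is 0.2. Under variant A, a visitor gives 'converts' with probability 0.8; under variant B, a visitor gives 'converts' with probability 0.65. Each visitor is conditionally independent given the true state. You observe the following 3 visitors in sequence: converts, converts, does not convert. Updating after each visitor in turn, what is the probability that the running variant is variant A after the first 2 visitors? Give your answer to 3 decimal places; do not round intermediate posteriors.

0.275

After 'converts': P(A) = 0.8·0.2000 / (0.8·0.2000 + 0.65·0.8000) ≈ 0.2353
After 'converts': P(A) = 0.8·0.2353 / (0.8·0.2353 + 0.65·0.7647) ≈ 0.2747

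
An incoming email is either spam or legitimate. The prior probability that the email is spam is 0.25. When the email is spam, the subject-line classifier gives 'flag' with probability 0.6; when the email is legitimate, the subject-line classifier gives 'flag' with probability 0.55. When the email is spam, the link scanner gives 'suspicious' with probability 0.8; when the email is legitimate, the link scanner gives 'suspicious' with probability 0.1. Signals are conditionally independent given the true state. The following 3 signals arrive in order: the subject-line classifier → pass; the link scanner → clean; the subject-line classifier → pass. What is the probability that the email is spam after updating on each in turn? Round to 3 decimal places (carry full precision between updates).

0.055

After the subject-line classifier='pass': P(spam) = 0.4·0.2500 / (0.4·0.2500 + 0.45·0.7500) ≈ 0.2286
After the link scanner='clean': P(spam) = 0.2·0.2286 / (0.2·0.2286 + 0.9·0.7714) ≈ 0.0618
After the subject-line classifier='pass': P(spam) = 0.4·0.0618 / (0.4·0.0618 + 0.45·0.9382) ≈ 0.0553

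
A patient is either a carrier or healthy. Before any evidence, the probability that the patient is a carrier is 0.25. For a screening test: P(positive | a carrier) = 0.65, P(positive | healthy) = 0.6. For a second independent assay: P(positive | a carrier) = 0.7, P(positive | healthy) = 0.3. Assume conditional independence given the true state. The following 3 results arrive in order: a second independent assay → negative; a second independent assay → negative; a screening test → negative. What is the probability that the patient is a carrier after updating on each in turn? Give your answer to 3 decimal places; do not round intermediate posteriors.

After a second independent assay='negative': P(carrier) = 0.3·0.2500 / (0.3·0.2500 + 0.7·0.7500) ≈ 0.1250
After a second independent assay='negative': P(carrier) = 0.3·0.1250 / (0.3·0.1250 + 0.7·0.8750) ≈ 0.0577
After a screening test='negative': P(carrier) = 0.35·0.0577 / (0.35·0.0577 + 0.4·0.9423) ≈ 0.0508

0.051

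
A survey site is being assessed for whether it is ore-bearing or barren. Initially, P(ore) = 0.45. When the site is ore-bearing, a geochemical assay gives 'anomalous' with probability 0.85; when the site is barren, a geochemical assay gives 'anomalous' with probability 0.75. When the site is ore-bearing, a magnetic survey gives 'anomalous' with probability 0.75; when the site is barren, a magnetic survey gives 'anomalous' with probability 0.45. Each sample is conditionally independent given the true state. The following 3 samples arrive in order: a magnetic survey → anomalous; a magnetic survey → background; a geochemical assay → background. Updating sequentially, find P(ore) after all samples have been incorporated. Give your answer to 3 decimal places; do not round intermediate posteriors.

After a magnetic survey='anomalous': P(ore) = 0.75·0.4500 / (0.75·0.4500 + 0.45·0.5500) ≈ 0.5769
After a magnetic survey='background': P(ore) = 0.25·0.5769 / (0.25·0.5769 + 0.55·0.4231) ≈ 0.3827
After a geochemical assay='background': P(ore) = 0.15·0.3827 / (0.15·0.3827 + 0.25·0.6173) ≈ 0.2711

0.271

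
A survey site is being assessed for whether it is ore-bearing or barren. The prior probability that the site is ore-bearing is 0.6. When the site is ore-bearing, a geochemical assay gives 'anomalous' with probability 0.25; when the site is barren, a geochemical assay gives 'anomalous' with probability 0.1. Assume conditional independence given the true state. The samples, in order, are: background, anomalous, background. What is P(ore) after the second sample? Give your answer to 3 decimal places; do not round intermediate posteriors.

0.758

After 'background': P(ore) = 0.75·0.6000 / (0.75·0.6000 + 0.9·0.4000) ≈ 0.5556
After 'anomalous': P(ore) = 0.25·0.5556 / (0.25·0.5556 + 0.1·0.4444) ≈ 0.7576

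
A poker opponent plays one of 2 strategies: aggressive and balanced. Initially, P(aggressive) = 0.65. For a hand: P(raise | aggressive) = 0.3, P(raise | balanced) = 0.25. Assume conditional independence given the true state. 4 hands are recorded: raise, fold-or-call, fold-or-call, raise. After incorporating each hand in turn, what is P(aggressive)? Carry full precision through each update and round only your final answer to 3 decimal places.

0.700

Each posterior becomes the prior for the next update.
After 'raise': P(aggressive) = 0.3·0.6500 / (0.3·0.6500 + 0.25·0.3500) ≈ 0.6903
After 'fold-or-call': P(aggressive) = 0.7·0.6903 / (0.7·0.6903 + 0.75·0.3097) ≈ 0.6753
After 'fold-or-call': P(aggressive) = 0.7·0.6753 / (0.7·0.6753 + 0.75·0.3247) ≈ 0.6600
After 'raise': P(aggressive) = 0.3·0.6600 / (0.3·0.6600 + 0.25·0.3400) ≈ 0.6997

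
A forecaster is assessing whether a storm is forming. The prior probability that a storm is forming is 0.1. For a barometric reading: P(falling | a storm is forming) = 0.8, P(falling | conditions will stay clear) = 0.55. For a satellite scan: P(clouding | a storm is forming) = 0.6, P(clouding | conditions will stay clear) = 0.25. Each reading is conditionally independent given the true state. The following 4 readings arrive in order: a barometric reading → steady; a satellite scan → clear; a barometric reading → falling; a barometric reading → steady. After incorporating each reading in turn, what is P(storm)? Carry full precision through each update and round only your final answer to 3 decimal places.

Apply Bayes' rule sequentially, carrying P(storm) forward.
After a barometric reading='steady': P(storm) = 0.2·0.1000 / (0.2·0.1000 + 0.45·0.9000) ≈ 0.0471
After a satellite scan='clear': P(storm) = 0.4·0.0471 / (0.4·0.0471 + 0.75·0.9529) ≈ 0.0257
After a barometric reading='falling': P(storm) = 0.8·0.0257 / (0.8·0.0257 + 0.55·0.9743) ≈ 0.0369
After a barometric reading='steady': P(storm) = 0.2·0.0369 / (0.2·0.0369 + 0.45·0.9631) ≈ 0.0167

0.017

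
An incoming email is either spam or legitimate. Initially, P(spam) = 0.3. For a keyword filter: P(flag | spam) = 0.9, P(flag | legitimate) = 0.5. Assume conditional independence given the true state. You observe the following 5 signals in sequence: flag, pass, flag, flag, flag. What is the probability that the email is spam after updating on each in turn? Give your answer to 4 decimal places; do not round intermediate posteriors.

After 'flag': P(spam) = 0.9·0.3000 / (0.9·0.3000 + 0.5·0.7000) ≈ 0.4355
After 'pass': P(spam) = 0.1·0.4355 / (0.1·0.4355 + 0.5·0.5645) ≈ 0.1337
After 'flag': P(spam) = 0.9·0.1337 / (0.9·0.1337 + 0.5·0.8663) ≈ 0.2174
After 'flag': P(spam) = 0.9·0.2174 / (0.9·0.2174 + 0.5·0.7826) ≈ 0.3333
After 'flag': P(spam) = 0.9·0.3333 / (0.9·0.3333 + 0.5·0.6667) ≈ 0.4736

0.4736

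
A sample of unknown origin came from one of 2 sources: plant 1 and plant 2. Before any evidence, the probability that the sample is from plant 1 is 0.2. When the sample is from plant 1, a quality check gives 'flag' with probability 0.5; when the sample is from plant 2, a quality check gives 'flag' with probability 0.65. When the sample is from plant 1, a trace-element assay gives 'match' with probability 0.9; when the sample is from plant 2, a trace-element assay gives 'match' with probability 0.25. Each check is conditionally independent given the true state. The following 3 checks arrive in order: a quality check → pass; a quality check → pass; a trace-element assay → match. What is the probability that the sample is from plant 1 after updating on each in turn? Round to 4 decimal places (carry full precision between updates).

Apply Bayes' rule sequentially, carrying P(plant 1) forward.
After a quality check='pass': P(plant 1) = 0.5·0.2000 / (0.5·0.2000 + 0.35·0.8000) ≈ 0.2632
After a quality check='pass': P(plant 1) = 0.5·0.2632 / (0.5·0.2632 + 0.35·0.7368) ≈ 0.3378
After a trace-element assay='match': P(plant 1) = 0.9·0.3378 / (0.9·0.3378 + 0.25·0.6622) ≈ 0.6475

0.6475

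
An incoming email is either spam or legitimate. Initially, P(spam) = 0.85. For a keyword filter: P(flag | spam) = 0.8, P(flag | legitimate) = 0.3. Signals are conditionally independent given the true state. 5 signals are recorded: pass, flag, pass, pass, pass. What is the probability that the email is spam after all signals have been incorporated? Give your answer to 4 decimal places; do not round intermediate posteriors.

Apply Bayes' rule sequentially, carrying P(spam) forward.
After 'pass': P(spam) = 0.2·0.8500 / (0.2·0.8500 + 0.7·0.1500) ≈ 0.6182
After 'flag': P(spam) = 0.8·0.6182 / (0.8·0.6182 + 0.3·0.3818) ≈ 0.8119
After 'pass': P(spam) = 0.2·0.8119 / (0.2·0.8119 + 0.7·0.1881) ≈ 0.5523
After 'pass': P(spam) = 0.2·0.5523 / (0.2·0.5523 + 0.7·0.4477) ≈ 0.2606
After 'pass': P(spam) = 0.2·0.2606 / (0.2·0.2606 + 0.7·0.7394) ≈ 0.0915

0.0915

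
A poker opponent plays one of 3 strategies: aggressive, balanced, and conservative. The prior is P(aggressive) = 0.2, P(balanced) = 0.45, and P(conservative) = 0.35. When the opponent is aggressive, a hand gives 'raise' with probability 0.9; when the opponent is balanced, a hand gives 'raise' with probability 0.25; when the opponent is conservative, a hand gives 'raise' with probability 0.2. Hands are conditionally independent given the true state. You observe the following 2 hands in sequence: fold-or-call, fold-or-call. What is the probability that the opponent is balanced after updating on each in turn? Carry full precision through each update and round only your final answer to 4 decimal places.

0.5283

Each posterior becomes the prior for the next update.
After 'fold-or-call': normaliser = 0.1·0.2000 + 0.75·0.4500 + 0.8·0.3500; P(aggressive) ≈ 0.0314, P(balanced) ≈ 0.5294, P(conservative) ≈ 0.4392
After 'fold-or-call': normaliser = 0.1·0.0314 + 0.75·0.5294 + 0.8·0.4392; P(aggressive) ≈ 0.0042, P(balanced) ≈ 0.5283, P(conservative) ≈ 0.4675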